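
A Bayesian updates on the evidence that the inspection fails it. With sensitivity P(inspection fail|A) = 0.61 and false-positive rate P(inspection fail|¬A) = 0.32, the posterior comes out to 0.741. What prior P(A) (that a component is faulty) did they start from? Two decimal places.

Bayes' rule in odds form gives O(A|E) = O(A)·[P(E|A)/P(E|¬A)], hence O(A) = O(A|E)/LR.
Posterior odds = 0.741/(1−0.741) = 2.8610. LR = 0.61/0.32 = 1.9062.
Prior odds = 2.8610/1.9062 = 1.5009, so P(A) = 1.5009/(1+1.5009) ≈ 0.60.

P(A) = 0.60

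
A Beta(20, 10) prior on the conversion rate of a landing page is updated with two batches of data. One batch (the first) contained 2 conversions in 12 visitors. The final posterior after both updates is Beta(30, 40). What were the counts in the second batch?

Because Beta–binomial updating is additive in the counts, the combined data contributed (α_post−α_prior, β_post−β_prior) successes and failures.
Total across both batches: 30−20=10 conversions, 40−10=30 bounces.
Subtract the first batch: 10−2=8 conversions and 30−10=20 bounces.

8 conversions and 20 bounces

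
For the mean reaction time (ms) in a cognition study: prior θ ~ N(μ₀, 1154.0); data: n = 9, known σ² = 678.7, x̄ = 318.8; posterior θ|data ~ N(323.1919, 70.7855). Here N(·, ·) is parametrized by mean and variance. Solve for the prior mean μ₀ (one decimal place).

μ₀ = 390.4

With known observation variance, the Normal–Normal posterior has precision τ_n = τ₀ + n/σ² and mean μ_n = (τ₀μ₀ + (n/σ²)x̄)/τ_n.
Here τ₀ = 1/1154.0 = 0.000867 and τ_data = 9/678.7 = 0.013261, so τ_n = 0.014128.
Rearranging for μ₀: μ₀ = (μ_n·τ_n − τ_data·x̄)/τ₀ = (323.1919·0.014128 − 0.013261·318.8) / 0.000867 = 0.338448/0.000867 ≈ 390.4.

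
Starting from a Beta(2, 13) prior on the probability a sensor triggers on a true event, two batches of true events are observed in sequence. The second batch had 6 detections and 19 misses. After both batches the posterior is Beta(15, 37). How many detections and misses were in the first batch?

Sequential conjugate updates are equivalent to a single update on the pooled data, so total successes = posterior α − prior α and total failures = posterior β − prior β.
Total across both batches: 15−2=13 detections, 37−13=24 misses.
Subtract the second batch: 13−6=7 detections and 24−19=5 misses.

7 detections and 5 misses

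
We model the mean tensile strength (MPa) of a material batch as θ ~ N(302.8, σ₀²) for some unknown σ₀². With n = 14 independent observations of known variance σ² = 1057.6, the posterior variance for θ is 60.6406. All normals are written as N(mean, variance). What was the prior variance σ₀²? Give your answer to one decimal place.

σ₀² = 307.4

For the Normal–Normal model with known σ², precisions add: τ_n = τ₀ + n/σ².
So 1/σ₀² = 1/60.6406 − 14/1057.6 = 0.016491 − 0.013238 = 0.003253.
Hence σ₀² = 1/0.003253 ≈ 307.4.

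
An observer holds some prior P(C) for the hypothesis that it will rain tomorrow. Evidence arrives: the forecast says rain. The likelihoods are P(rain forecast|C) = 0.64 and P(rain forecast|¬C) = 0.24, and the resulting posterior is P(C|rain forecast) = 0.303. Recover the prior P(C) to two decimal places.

Bayes' rule in odds form gives O(C|E) = O(C)·[P(E|C)/P(E|¬C)], hence O(C) = O(C|E)/LR.
Posterior odds = 0.303/(1−0.303) = 0.4347. LR = 0.64/0.24 = 2.6667.
Prior odds = 0.4347/2.6667 = 0.1630, so P(C) = 0.1630/(1+0.1630) ≈ 0.14.

P(C) = 0.14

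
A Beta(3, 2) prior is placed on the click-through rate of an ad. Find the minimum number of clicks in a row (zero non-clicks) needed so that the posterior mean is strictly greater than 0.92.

After k clicks and 0 non-clicks the posterior is Beta(3+k, 2), with mean (3+k)/(3+2+k).
Set (3+k)/(5+k) > 0.92 and solve: k > (0.92·5 − 3)/(1 − 0.92) = 20.000.
The smallest integer exceeding 20.000 is 21.

k = 21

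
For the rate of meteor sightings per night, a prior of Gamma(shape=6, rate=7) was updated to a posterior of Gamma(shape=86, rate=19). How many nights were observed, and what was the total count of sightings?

Gamma–Poisson conjugacy: posterior shape = α + Σxᵢ, posterior rate = β + n.
Matching: Σxᵢ = 86 − 6 = 80 and n = 19 − 7 = 12.

n = 12 nights with total 80 sightings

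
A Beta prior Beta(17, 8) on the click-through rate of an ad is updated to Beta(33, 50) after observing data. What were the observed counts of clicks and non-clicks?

Beta is conjugate to the binomial likelihood: posterior = Beta(α+s, β+f).
Match parameters: s=33−17=16, f=50−8=42.

16 clicks and 42 non-clicks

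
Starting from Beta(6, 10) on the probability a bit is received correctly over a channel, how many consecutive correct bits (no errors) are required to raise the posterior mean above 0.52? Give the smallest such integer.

After k correct bits and 0 errors the posterior is Beta(6+k, 10), with mean (6+k)/(6+10+k).
Set (6+k)/(16+k) > 0.52 and solve: k > (0.52·16 − 6)/(1 − 0.52) = 4.833.
The smallest integer exceeding 4.833 is 5.

k = 5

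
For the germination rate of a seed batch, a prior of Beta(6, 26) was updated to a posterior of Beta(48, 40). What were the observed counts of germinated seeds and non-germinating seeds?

42 germinated seeds and 14 non-germinating seeds

Under Beta–binomial conjugacy the posterior parameters are (α+s, β+f).
Match parameters: s=48−6=42, f=40−26=14.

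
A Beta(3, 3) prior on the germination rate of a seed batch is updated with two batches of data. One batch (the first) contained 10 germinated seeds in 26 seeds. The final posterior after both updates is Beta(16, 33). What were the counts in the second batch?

3 germinated seeds and 14 non-germinating seeds

Sequential conjugate updates are equivalent to a single update on the pooled data, so total successes = posterior α − prior α and total failures = posterior β − prior β.
Total across both batches: 16−3=13 germinated seeds, 33−3=30 non-germinating seeds.
Subtract the first batch: 13−10=3 germinated seeds and 30−16=14 non-germinating seeds.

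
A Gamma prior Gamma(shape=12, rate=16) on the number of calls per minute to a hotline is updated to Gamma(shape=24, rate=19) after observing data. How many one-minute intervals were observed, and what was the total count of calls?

Gamma–Poisson conjugacy: posterior shape = α + Σxᵢ, posterior rate = β + n.
Matching: Σxᵢ = 24 − 12 = 12 and n = 19 − 16 = 3.

n = 3 one-minute intervals with total 12 calls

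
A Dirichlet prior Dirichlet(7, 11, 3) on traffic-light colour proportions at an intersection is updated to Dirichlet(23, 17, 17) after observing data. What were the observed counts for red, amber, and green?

counts (16, 6, 14)

For a Dirichlet(α) prior with multinomial counts c, the posterior is Dirichlet(α + c) componentwise.
Counts are posterior − prior componentwise: 23−7=16, 17−11=6, 17−3=14.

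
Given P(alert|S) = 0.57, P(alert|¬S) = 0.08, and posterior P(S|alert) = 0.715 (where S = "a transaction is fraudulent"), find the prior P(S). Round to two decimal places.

In odds form, posterior odds = prior odds × likelihood ratio, so prior odds = posterior odds ÷ LR.
Posterior odds = 0.715/(1−0.715) = 2.5088. LR = 0.57/0.08 = 7.1250.
Prior odds = 2.5088/7.1250 = 0.3521, so P(S) = 0.3521/(1+0.3521) ≈ 0.26.

P(S) = 0.26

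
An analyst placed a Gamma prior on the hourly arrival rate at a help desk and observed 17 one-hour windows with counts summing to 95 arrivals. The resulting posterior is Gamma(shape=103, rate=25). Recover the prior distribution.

Gamma(shape=8, rate=8)

Gamma–Poisson conjugacy: posterior shape = α + Σxᵢ, posterior rate = β + n.
So α = 103 − 95 = 8 and β = 25 − 17 = 8.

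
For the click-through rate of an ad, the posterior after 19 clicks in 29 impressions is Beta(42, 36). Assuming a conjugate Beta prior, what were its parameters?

Beta(23, 26)

Beta is conjugate to the binomial likelihood: posterior = Beta(a+s, b+f).
Subtract the data counts: 42−19=23, 36−10=26.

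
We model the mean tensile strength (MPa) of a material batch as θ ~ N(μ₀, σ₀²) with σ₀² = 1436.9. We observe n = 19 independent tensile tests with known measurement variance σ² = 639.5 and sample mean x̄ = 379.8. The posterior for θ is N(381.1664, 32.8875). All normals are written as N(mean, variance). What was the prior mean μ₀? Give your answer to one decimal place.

The posterior mean is a precision-weighted average: μ_n = (τ₀μ₀ + τ_data·x̄)/(τ₀+τ_data), with τ₀=1/σ₀² and τ_data=n/σ².
Here τ₀ = 1/1436.9 = 0.000696 and τ_data = 19/639.5 = 0.029711, so τ_n = 0.030407.
Rearranging for μ₀: μ₀ = (μ_n·τ_n − τ_data·x̄)/τ₀ = (381.1664·0.030407 − 0.029711·379.8) / 0.000696 = 0.305889/0.000696 ≈ 439.5.

μ₀ = 439.5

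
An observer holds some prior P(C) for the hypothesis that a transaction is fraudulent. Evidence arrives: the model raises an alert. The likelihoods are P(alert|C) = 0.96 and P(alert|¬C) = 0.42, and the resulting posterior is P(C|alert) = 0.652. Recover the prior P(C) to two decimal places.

P(C) = 0.45

In odds form, posterior odds = prior odds × likelihood ratio, so prior odds = posterior odds ÷ LR.
Posterior odds = 0.652/(1−0.652) = 1.8736. LR = 0.96/0.42 = 2.2857.
Prior odds = 1.8736/2.2857 = 0.8197, so P(C) = 0.8197/(1+0.8197) ≈ 0.45.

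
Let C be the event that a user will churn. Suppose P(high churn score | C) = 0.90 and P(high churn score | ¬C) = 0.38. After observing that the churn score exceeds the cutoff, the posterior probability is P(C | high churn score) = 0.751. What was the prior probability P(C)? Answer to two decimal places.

P(C) = 0.56

Bayes' rule in odds form gives O(C|E) = O(C)·[P(E|C)/P(E|¬C)], hence O(C) = O(C|E)/LR.
Posterior odds = 0.751/(1−0.751) = 3.0161. LR = 0.90/0.38 = 2.3684.
Prior odds = 3.0161/2.3684 = 1.2735, so P(C) = 1.2735/(1+1.2735) ≈ 0.56.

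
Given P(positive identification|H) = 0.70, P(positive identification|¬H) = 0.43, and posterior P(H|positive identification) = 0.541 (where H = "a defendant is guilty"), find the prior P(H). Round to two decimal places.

Bayes' rule in odds form gives O(H|E) = O(H)·[P(E|H)/P(E|¬H)], hence O(H) = O(H|E)/LR.
Posterior odds = 0.541/(1−0.541) = 1.1786. LR = 0.70/0.43 = 1.6279.
Prior odds = 1.1786/1.6279 = 0.7240, so P(H) = 0.7240/(1+0.7240) ≈ 0.42.

P(H) = 0.42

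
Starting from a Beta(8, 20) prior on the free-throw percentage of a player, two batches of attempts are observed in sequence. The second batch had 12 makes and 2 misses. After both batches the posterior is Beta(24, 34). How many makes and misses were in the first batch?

Because Beta–binomial updating is additive in the counts, the combined data contributed (α_post−α_prior, β_post−β_prior) successes and failures.
Total across both batches: 24−8=16 makes, 34−20=14 misses.
Subtract the second batch: 16−12=4 makes and 14−2=12 misses.

4 makes and 12 misses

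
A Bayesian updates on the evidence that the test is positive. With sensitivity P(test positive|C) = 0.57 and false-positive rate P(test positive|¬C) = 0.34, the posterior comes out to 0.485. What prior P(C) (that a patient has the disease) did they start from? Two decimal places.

P(C) = 0.36

Bayes' rule in odds form gives O(C|E) = O(C)·[P(E|C)/P(E|¬C)], hence O(C) = O(C|E)/LR.
Posterior odds = 0.485/(1−0.485) = 0.9417. LR = 0.57/0.34 = 1.6765.
Prior odds = 0.9417/1.6765 = 0.5617, so P(C) = 0.5617/(1+0.5617) ≈ 0.36.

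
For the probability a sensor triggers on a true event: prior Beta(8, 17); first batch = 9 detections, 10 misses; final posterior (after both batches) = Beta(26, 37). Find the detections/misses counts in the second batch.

9 detections and 10 misses

Sequential conjugate updates are equivalent to a single update on the pooled data, so total successes = posterior α − prior α and total failures = posterior β − prior β.
Total across both batches: 26−8=18 detections, 37−17=20 misses.
Subtract the first batch: 18−9=9 detections and 20−10=10 misses.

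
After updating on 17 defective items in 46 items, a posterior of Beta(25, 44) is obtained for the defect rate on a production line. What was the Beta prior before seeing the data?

Beta(8, 15)

A Beta(α, β) prior with s successes and f failures in binomial data gives a Beta(α+s, β+f) posterior.
So α = 25 − 17 = 8 and β = 44 − 29 = 15.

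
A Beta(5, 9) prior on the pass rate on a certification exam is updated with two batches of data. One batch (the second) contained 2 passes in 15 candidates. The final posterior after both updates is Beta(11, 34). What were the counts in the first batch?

4 passes and 12 failures

Sequential conjugate updates are equivalent to a single update on the pooled data, so total successes = posterior α − prior α and total failures = posterior β − prior β.
Total across both batches: 11−5=6 passes, 34−9=25 failures.
Subtract the second batch: 6−2=4 passes and 25−13=12 failures.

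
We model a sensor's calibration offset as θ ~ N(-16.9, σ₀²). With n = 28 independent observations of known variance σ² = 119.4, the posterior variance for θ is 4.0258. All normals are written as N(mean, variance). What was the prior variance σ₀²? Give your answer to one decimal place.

For the Normal–Normal model with known σ², precisions add: τ_n = τ₀ + n/σ².
So 1/σ₀² = 1/4.0258 − 28/119.4 = 0.248398 − 0.234506 = 0.013892.
Hence σ₀² = 1/0.013892 ≈ 72.0.

σ₀² = 72.0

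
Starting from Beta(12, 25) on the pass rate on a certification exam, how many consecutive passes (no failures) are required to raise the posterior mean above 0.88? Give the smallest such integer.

k = 172

After k passes and 0 failures the posterior is Beta(12+k, 25), with mean (12+k)/(12+25+k).
Set (12+k)/(37+k) > 0.88 and solve: k > (0.88·37 − 12)/(1 − 0.88) = 171.333.
The smallest integer exceeding 171.333 is 172.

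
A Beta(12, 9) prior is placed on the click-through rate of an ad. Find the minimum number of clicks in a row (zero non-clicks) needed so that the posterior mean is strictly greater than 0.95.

After k clicks and 0 non-clicks the posterior is Beta(12+k, 9), with mean (12+k)/(12+9+k).
Set (12+k)/(21+k) > 0.95 and solve: k > (0.95·21 − 12)/(1 − 0.95) = 159.000.
The smallest integer exceeding 159.000 is 160.

k = 160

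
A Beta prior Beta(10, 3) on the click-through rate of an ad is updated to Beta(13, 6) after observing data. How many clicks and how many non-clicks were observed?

3 clicks and 3 non-clicks

Beta is conjugate to the binomial likelihood: posterior = Beta(a+s, b+f).
Match parameters: s=13−10=3, f=6−3=3.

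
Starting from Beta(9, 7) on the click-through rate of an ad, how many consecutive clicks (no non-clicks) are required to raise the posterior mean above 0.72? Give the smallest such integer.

k = 10

After k clicks and 0 non-clicks the posterior is Beta(9+k, 7), with mean (9+k)/(9+7+k).
Set (9+k)/(16+k) > 0.72 and solve: k > (0.72·16 − 9)/(1 − 0.72) = 9.000.
The smallest integer exceeding 9.000 is 10.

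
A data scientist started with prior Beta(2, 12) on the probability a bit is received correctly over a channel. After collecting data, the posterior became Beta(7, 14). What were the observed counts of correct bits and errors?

Beta is conjugate to the binomial likelihood: posterior = Beta(a+s, b+f).
Match parameters: s=7−2=5, f=14−12=2.

5 correct bits and 2 errors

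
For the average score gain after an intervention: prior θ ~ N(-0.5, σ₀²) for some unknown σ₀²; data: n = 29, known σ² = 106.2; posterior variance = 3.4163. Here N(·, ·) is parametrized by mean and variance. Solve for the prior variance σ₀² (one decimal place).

Posterior precision equals prior precision plus data precision: 1/σ_n² = 1/σ₀² + n/σ².
So 1/σ₀² = 1/3.4163 − 29/106.2 = 0.292714 − 0.273070 = 0.019644.
Hence σ₀² = 1/0.019644 ≈ 50.9.

σ₀² = 50.9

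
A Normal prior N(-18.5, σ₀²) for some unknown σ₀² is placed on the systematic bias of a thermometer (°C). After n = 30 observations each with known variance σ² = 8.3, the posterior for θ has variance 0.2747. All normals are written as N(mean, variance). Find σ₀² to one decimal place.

σ₀² = 38.6

Posterior precision equals prior precision plus data precision: 1/σ_n² = 1/σ₀² + n/σ².
So 1/σ₀² = 1/0.2747 − 30/8.3 = 3.640335 − 3.614458 = 0.025877.
Hence σ₀² = 1/0.025877 ≈ 38.6.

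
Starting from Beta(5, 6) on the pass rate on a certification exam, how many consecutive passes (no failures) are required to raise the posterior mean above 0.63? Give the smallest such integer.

After k passes and 0 failures the posterior is Beta(5+k, 6), with mean (5+k)/(5+6+k).
Set (5+k)/(11+k) > 0.63 and solve: k > (0.63·11 − 5)/(1 − 0.63) = 5.216.
The smallest integer exceeding 5.216 is 6, and checking k=6: (11)/(17) = 0.6471 > 0.63.

k = 6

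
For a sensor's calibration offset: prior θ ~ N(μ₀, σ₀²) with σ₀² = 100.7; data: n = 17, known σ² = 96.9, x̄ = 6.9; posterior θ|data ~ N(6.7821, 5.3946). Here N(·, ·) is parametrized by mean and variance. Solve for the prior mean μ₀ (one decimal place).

μ₀ = 4.7

With known observation variance, the Normal–Normal posterior has precision τ_n = τ₀ + n/σ² and mean μ_n = (τ₀μ₀ + (n/σ²)x̄)/τ_n.
Here τ₀ = 1/100.7 = 0.009930 and τ_data = 17/96.9 = 0.175439, so τ_n = 0.185369.
Rearranging for μ₀: μ₀ = (μ_n·τ_n − τ_data·x̄)/τ₀ = (6.7821·0.185369 − 0.175439·6.9) / 0.009930 = 0.046662/0.009930 ≈ 4.7.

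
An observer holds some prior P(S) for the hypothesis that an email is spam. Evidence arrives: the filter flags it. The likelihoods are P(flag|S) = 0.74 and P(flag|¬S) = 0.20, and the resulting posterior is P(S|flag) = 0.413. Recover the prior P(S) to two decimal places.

In odds form, posterior odds = prior odds × likelihood ratio, so prior odds = posterior odds ÷ LR.
Posterior odds = 0.413/(1−0.413) = 0.7036. LR = 0.74/0.20 = 3.7000.
Prior odds = 0.7036/3.7000 = 0.1902, so P(S) = 0.1902/(1+0.1902) ≈ 0.16.

P(S) = 0.16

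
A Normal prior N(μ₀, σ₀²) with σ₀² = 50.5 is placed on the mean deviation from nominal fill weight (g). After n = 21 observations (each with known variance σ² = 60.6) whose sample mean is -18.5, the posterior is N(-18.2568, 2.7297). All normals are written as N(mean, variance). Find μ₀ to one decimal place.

μ₀ = -14.0

With known observation variance, the Normal–Normal posterior has precision τ_n = τ₀ + n/σ² and mean μ_n = (τ₀μ₀ + (n/σ²)x̄)/τ_n.
Here τ₀ = 1/50.5 = 0.019802 and τ_data = 21/60.6 = 0.346535, so τ_n = 0.366337.
Rearranging for μ₀: μ₀ = (μ_n·τ_n − τ_data·x̄)/τ₀ = (-18.2568·0.366337 − 0.346535·-18.5) / 0.019802 = -0.277244/0.019802 ≈ -14.0.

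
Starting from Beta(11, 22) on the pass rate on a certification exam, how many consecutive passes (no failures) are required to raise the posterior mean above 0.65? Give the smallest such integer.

After k passes and 0 failures the posterior is Beta(11+k, 22), with mean (11+k)/(11+22+k).
Set (11+k)/(33+k) > 0.65 and solve: k > (0.65·33 − 11)/(1 − 0.65) = 29.857.
The smallest integer exceeding 29.857 is 30, and checking k=30: (41)/(63) = 0.6508 > 0.65.

k = 30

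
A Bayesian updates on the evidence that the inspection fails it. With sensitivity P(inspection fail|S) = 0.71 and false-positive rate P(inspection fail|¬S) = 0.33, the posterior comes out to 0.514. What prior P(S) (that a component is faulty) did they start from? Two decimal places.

P(S) = 0.33

Bayes' rule in odds form gives O(S|E) = O(S)·[P(E|S)/P(E|¬S)], hence O(S) = O(S|E)/LR.
Posterior odds = 0.514/(1−0.514) = 1.0576. LR = 0.71/0.33 = 2.1515.
Prior odds = 1.0576/2.1515 = 0.4916, so P(S) = 0.4916/(1+0.4916) ≈ 0.33.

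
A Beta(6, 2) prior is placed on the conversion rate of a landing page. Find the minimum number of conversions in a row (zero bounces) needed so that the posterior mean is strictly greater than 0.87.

k = 8

After k conversions and 0 bounces the posterior is Beta(6+k, 2), with mean (6+k)/(6+2+k).
Set (6+k)/(8+k) > 0.87 and solve: k > (0.87·8 − 6)/(1 − 0.87) = 7.385.
The smallest integer exceeding 7.385 is 8, and checking k=8: (14)/(16) = 0.8750 > 0.87.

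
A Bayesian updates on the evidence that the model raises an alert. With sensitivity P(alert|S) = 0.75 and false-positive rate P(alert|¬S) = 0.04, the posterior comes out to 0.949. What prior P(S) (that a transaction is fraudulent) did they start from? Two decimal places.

Bayes' rule in odds form gives O(S|E) = O(S)·[P(E|S)/P(E|¬S)], hence O(S) = O(S|E)/LR.
Posterior odds = 0.949/(1−0.949) = 18.6078. LR = 0.75/0.04 = 18.7500.
Prior odds = 18.6078/18.7500 = 0.9924, so P(S) = 0.9924/(1+0.9924) ≈ 0.50.

P(S) = 0.50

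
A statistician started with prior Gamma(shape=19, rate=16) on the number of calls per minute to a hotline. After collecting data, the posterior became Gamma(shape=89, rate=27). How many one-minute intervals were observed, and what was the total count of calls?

n = 11 one-minute intervals with total 70 calls

Gamma–Poisson conjugacy: posterior shape = α + Σxᵢ, posterior rate = β + n.
Matching: Σxᵢ = 89 − 19 = 70 and n = 27 − 16 = 11.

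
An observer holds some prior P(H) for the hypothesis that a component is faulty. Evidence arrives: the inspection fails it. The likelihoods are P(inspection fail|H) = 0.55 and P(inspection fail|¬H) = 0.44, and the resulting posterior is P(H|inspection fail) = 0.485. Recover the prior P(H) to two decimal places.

P(H) = 0.43

Bayes' rule in odds form gives O(H|E) = O(H)·[P(E|H)/P(E|¬H)], hence O(H) = O(H|E)/LR.
Posterior odds = 0.485/(1−0.485) = 0.9417. LR = 0.55/0.44 = 1.2500.
Prior odds = 0.9417/1.2500 = 0.7534, so P(H) = 0.7534/(1+0.7534) ≈ 0.43.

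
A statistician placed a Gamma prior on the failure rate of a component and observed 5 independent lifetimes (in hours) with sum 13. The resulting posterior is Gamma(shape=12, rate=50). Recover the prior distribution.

Gamma(shape=7, rate=37)

Gamma–exponential conjugacy: posterior shape = α + n, posterior rate = β + Σtᵢ.
So α = 12 − 5 = 7 and β = 50 − 13 = 37.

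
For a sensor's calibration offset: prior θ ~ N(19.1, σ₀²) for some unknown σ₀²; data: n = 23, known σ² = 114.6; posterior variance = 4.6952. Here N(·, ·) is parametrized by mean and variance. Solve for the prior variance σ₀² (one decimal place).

σ₀² = 81.4

Posterior precision equals prior precision plus data precision: 1/σ_n² = 1/σ₀² + n/σ².
So 1/σ₀² = 1/4.6952 − 23/114.6 = 0.212983 − 0.200698 = 0.012285.
Hence σ₀² = 1/0.012285 ≈ 81.4.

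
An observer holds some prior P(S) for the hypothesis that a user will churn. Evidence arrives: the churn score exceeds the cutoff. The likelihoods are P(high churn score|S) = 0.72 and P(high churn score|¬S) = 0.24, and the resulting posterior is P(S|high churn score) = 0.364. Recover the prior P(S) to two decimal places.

P(S) = 0.16

In odds form, posterior odds = prior odds × likelihood ratio, so prior odds = posterior odds ÷ LR.
Posterior odds = 0.364/(1−0.364) = 0.5723. LR = 0.72/0.24 = 3.0000.
Prior odds = 0.5723/3.0000 = 0.1908, so P(S) = 0.1908/(1+0.1908) ≈ 0.16.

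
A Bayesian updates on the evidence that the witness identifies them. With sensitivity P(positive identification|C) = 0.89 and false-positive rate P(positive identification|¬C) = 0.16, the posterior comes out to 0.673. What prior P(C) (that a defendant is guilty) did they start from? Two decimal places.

P(C) = 0.27

In odds form, posterior odds = prior odds × likelihood ratio, so prior odds = posterior odds ÷ LR.
Posterior odds = 0.673/(1−0.673) = 2.0581. LR = 0.89/0.16 = 5.5625.
Prior odds = 2.0581/5.5625 = 0.3700, so P(C) = 0.3700/(1+0.3700) ≈ 0.27.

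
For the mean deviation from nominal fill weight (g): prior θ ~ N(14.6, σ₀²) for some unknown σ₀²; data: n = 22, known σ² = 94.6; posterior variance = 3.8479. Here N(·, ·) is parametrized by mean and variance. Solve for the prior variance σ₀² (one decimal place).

For the Normal–Normal model with known σ², precisions add: τ_n = τ₀ + n/σ².
So 1/σ₀² = 1/3.8479 − 22/94.6 = 0.259882 − 0.232558 = 0.027324.
Hence σ₀² = 1/0.027324 ≈ 36.6.

σ₀² = 36.6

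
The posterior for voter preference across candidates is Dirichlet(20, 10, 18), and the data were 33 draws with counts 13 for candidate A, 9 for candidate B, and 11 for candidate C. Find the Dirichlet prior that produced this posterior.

For a Dirichlet(α) prior with multinomial counts c, the posterior is Dirichlet(α + c) componentwise.
Subtract each count from the matching posterior parameter: 20−13=7, 10−9=1, 18−11=7.

Dirichlet(7, 1, 7)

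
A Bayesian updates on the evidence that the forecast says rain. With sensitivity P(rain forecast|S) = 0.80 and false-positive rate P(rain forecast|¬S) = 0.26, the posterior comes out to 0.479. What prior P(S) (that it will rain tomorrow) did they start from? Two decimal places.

P(S) = 0.23

In odds form, posterior odds = prior odds × likelihood ratio, so prior odds = posterior odds ÷ LR.
Posterior odds = 0.479/(1−0.479) = 0.9194. LR = 0.80/0.26 = 3.0769.
Prior odds = 0.9194/3.0769 = 0.2988, so P(S) = 0.2988/(1+0.2988) ≈ 0.23.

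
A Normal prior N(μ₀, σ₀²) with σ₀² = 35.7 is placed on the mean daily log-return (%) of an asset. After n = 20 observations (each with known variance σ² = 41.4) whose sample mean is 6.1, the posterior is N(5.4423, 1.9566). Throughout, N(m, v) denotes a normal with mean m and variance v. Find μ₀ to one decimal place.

μ₀ = -5.9

With known observation variance, the Normal–Normal posterior has precision τ_n = τ₀ + n/σ² and mean μ_n = (τ₀μ₀ + (n/σ²)x̄)/τ_n.
Here τ₀ = 1/35.7 = 0.028011 and τ_data = 20/41.4 = 0.483092, so τ_n = 0.511103.
Rearranging for μ₀: μ₀ = (μ_n·τ_n − τ_data·x̄)/τ₀ = (5.4423·0.511103 − 0.483092·6.1) / 0.028011 = -0.165285/0.028011 ≈ -5.9.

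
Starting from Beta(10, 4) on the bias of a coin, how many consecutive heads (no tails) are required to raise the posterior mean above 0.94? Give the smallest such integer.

After k heads and 0 tails the posterior is Beta(10+k, 4), with mean (10+k)/(10+4+k).
Set (10+k)/(14+k) > 0.94 and solve: k > (0.94·14 − 10)/(1 − 0.94) = 52.667.
The smallest integer exceeding 52.667 is 53.

k = 53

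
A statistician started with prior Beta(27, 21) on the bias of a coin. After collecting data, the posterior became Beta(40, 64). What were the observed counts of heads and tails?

A Beta(a, b) prior with s successes and f failures in binomial data gives a Beta(a+s, b+f) posterior.
Match parameters: s=40−27=13, f=64−21=43.

13 heads and 43 tails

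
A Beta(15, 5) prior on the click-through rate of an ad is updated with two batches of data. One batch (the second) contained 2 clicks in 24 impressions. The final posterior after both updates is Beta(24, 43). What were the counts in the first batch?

Sequential conjugate updates are equivalent to a single update on the pooled data, so total successes = posterior α − prior α and total failures = posterior β − prior β.
Total across both batches: 24−15=9 clicks, 43−5=38 non-clicks.
Subtract the second batch: 9−2=7 clicks and 38−22=16 non-clicks.

7 clicks and 16 non-clicks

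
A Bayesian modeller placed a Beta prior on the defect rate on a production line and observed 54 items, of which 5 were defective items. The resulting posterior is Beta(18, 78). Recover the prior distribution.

Beta(13, 29)

A Beta(a, b) prior with s successes and f failures in binomial data gives a Beta(a+s, b+f) posterior.
Subtract the data counts: 18−5=13, 78−49=29.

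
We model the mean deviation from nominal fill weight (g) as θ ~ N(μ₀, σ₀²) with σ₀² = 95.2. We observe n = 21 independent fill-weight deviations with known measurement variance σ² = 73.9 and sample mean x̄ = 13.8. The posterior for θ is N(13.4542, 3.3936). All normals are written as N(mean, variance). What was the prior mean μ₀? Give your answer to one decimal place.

μ₀ = 4.1

With known observation variance, the Normal–Normal posterior has precision τ_n = τ₀ + n/σ² and mean μ_n = (τ₀μ₀ + (n/σ²)x̄)/τ_n.
Here τ₀ = 1/95.2 = 0.010504 and τ_data = 21/73.9 = 0.284168, so τ_n = 0.294672.
Rearranging for μ₀: μ₀ = (μ_n·τ_n − τ_data·x̄)/τ₀ = (13.4542·0.294672 − 0.284168·13.8) / 0.010504 = 0.043058/0.010504 ≈ 4.1.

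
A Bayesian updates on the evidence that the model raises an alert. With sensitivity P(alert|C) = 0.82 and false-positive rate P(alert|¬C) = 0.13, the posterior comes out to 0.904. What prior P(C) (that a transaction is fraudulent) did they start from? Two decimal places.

P(C) = 0.60

Bayes' rule in odds form gives O(C|E) = O(C)·[P(E|C)/P(E|¬C)], hence O(C) = O(C|E)/LR.
Posterior odds = 0.904/(1−0.904) = 9.4167. LR = 0.82/0.13 = 6.3077.
Prior odds = 9.4167/6.3077 = 1.4929, so P(C) = 1.4929/(1+1.4929) ≈ 0.60.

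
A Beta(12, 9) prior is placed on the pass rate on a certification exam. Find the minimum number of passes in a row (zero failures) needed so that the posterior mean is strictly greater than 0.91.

After k passes and 0 failures the posterior is Beta(12+k, 9), with mean (12+k)/(12+9+k).
Set (12+k)/(21+k) > 0.91 and solve: k > (0.91·21 − 12)/(1 − 0.91) = 79.000.
The smallest integer exceeding 79.000 is 80.

k = 80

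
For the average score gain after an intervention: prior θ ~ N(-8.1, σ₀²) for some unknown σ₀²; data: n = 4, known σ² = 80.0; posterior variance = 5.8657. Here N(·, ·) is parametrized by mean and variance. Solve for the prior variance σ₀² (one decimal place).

σ₀² = 8.3

For the Normal–Normal model with known σ², precisions add: τ_n = τ₀ + n/σ².
So 1/σ₀² = 1/5.8657 − 4/80.0 = 0.170483 − 0.050000 = 0.120483.
Hence σ₀² = 1/0.120483 ≈ 8.3.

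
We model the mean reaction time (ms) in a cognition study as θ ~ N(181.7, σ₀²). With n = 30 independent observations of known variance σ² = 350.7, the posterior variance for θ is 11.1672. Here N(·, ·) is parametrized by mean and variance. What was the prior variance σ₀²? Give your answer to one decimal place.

σ₀² = 249.7

For the Normal–Normal model with known σ², precisions add: τ_n = τ₀ + n/σ².
So 1/σ₀² = 1/11.1672 − 30/350.7 = 0.089548 − 0.085543 = 0.004005.
Hence σ₀² = 1/0.004005 ≈ 249.7.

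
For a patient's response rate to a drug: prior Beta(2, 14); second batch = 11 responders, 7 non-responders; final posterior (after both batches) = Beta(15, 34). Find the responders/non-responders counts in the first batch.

Because Beta–binomial updating is additive in the counts, the combined data contributed (α_post−α_prior, β_post−β_prior) successes and failures.
Total across both batches: 15−2=13 responders, 34−14=20 non-responders.
Subtract the second batch: 13−11=2 responders and 20−7=13 non-responders.

2 responders and 13 non-responders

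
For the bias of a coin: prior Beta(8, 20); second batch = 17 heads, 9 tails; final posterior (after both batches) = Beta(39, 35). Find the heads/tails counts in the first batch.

Sequential conjugate updates are equivalent to a single update on the pooled data, so total successes = posterior α − prior α and total failures = posterior β − prior β.
Total across both batches: 39−8=31 heads, 35−20=15 tails.
Subtract the second batch: 31−17=14 heads and 15−9=6 tails.

14 heads and 6 tails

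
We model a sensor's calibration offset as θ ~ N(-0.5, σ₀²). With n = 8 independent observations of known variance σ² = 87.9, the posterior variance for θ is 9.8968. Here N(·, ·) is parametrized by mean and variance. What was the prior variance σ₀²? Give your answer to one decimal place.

σ₀² = 99.7

For the Normal–Normal model with known σ², precisions add: τ_n = τ₀ + n/σ².
So 1/σ₀² = 1/9.8968 − 8/87.9 = 0.101043 − 0.091013 = 0.010030.
Hence σ₀² = 1/0.010030 ≈ 99.7.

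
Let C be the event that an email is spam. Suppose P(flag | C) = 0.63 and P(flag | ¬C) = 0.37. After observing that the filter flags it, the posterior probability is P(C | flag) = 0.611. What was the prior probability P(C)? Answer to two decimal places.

In odds form, posterior odds = prior odds × likelihood ratio, so prior odds = posterior odds ÷ LR.
Posterior odds = 0.611/(1−0.611) = 1.5707. LR = 0.63/0.37 = 1.7027.
Prior odds = 1.5707/1.7027 = 0.9225, so P(C) = 0.9225/(1+0.9225) ≈ 0.48.

P(C) = 0.48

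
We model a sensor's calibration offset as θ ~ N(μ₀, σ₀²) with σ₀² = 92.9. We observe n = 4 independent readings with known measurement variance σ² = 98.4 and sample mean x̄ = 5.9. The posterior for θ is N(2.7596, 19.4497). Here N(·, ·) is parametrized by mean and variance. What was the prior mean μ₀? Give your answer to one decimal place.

μ₀ = -9.1

The posterior mean is a precision-weighted average: μ_n = (τ₀μ₀ + τ_data·x̄)/(τ₀+τ_data), with τ₀=1/σ₀² and τ_data=n/σ².
Here τ₀ = 1/92.9 = 0.010764 and τ_data = 4/98.4 = 0.040650, so τ_n = 0.051414.
Rearranging for μ₀: μ₀ = (μ_n·τ_n − τ_data·x̄)/τ₀ = (2.7596·0.051414 − 0.040650·5.9) / 0.010764 = -0.097953/0.010764 ≈ -9.1.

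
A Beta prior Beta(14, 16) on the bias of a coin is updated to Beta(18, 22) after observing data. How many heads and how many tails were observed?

4 heads and 6 tails

A Beta(α, β) prior with s successes and f failures in binomial data gives a Beta(α+s, β+f) posterior.
So s = 18 − 14 = 4 and f = 22 − 16 = 6.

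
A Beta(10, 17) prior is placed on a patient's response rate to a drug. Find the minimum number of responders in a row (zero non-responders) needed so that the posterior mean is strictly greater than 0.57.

After k responders and 0 non-responders the posterior is Beta(10+k, 17), with mean (10+k)/(10+17+k).
Set (10+k)/(27+k) > 0.57 and solve: k > (0.57·27 − 10)/(1 − 0.57) = 12.535.
The smallest integer exceeding 12.535 is 13.

k = 13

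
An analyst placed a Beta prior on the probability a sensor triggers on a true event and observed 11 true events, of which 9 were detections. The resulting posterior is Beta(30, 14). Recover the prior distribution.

Beta is conjugate to the binomial likelihood: posterior = Beta(α+s, β+f).
Subtract the data counts: 30−9=21, 14−2=12.

Beta(21, 12)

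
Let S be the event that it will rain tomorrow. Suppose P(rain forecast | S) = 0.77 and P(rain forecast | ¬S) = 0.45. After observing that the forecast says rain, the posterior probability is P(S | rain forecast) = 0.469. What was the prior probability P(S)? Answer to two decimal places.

P(S) = 0.34

Bayes' rule in odds form gives O(S|E) = O(S)·[P(E|S)/P(E|¬S)], hence O(S) = O(S|E)/LR.
Posterior odds = 0.469/(1−0.469) = 0.8832. LR = 0.77/0.45 = 1.7111.
Prior odds = 0.8832/1.7111 = 0.5162, so P(S) = 0.5162/(1+0.5162) ≈ 0.34.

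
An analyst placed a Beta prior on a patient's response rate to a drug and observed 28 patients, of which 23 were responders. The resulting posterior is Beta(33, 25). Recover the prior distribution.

Beta is conjugate to the binomial likelihood: posterior = Beta(α+s, β+f).
Subtract the data counts: 33−23=10, 25−5=20.

Beta(10, 20)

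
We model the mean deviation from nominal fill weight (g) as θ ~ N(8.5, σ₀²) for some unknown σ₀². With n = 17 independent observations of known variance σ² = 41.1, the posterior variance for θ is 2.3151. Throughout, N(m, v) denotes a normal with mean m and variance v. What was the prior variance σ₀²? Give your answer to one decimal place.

σ₀² = 54.6

Posterior precision equals prior precision plus data precision: 1/σ_n² = 1/σ₀² + n/σ².
So 1/σ₀² = 1/2.3151 − 17/41.1 = 0.431947 − 0.413625 = 0.018322.
Hence σ₀² = 1/0.018322 ≈ 54.6.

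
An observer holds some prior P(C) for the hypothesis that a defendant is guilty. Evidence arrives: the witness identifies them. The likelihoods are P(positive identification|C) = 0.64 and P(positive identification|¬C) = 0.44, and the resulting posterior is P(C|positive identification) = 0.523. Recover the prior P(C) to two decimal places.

P(C) = 0.43

In odds form, posterior odds = prior odds × likelihood ratio, so prior odds = posterior odds ÷ LR.
Posterior odds = 0.523/(1−0.523) = 1.0964. LR = 0.64/0.44 = 1.4545.
Prior odds = 1.0964/1.4545 = 0.7538, so P(C) = 0.7538/(1+0.7538) ≈ 0.43.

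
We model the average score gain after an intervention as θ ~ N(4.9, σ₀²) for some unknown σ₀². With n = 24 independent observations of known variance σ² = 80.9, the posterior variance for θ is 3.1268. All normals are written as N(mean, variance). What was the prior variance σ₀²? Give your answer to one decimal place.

σ₀² = 43.2

For the Normal–Normal model with known σ², precisions add: τ_n = τ₀ + n/σ².
So 1/σ₀² = 1/3.1268 − 24/80.9 = 0.319816 − 0.296663 = 0.023153.
Hence σ₀² = 1/0.023153 ≈ 43.2.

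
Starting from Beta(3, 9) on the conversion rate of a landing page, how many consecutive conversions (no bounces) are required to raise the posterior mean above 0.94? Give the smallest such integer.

k = 139

After k conversions and 0 bounces the posterior is Beta(3+k, 9), with mean (3+k)/(3+9+k).
Set (3+k)/(12+k) > 0.94 and solve: k > (0.94·12 − 3)/(1 − 0.94) = 138.000.
The smallest integer exceeding 138.000 is 139, and checking k=139: (142)/(151) = 0.9404 > 0.94.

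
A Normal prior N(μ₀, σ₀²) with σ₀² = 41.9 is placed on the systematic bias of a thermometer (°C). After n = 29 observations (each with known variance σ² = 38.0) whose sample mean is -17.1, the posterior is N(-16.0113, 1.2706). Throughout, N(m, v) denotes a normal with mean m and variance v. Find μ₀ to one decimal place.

μ₀ = 18.8

The posterior mean is a precision-weighted average: μ_n = (τ₀μ₀ + τ_data·x̄)/(τ₀+τ_data), with τ₀=1/σ₀² and τ_data=n/σ².
Here τ₀ = 1/41.9 = 0.023866 and τ_data = 29/38.0 = 0.763158, so τ_n = 0.787024.
Rearranging for μ₀: μ₀ = (μ_n·τ_n − τ_data·x̄)/τ₀ = (-16.0113·0.787024 − 0.763158·-17.1) / 0.023866 = 0.448724/0.023866 ≈ 18.8.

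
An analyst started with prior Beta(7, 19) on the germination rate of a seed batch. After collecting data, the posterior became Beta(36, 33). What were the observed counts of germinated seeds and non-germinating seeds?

Under Beta–binomial conjugacy the posterior parameters are (a+s, b+f).
Match parameters: s=36−7=29, f=33−19=14.

29 germinated seeds and 14 non-germinating seeds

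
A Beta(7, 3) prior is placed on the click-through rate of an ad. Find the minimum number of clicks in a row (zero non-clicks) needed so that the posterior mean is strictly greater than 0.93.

k = 33

After k clicks and 0 non-clicks the posterior is Beta(7+k, 3), with mean (7+k)/(7+3+k).
Set (7+k)/(10+k) > 0.93 and solve: k > (0.93·10 − 7)/(1 − 0.93) = 32.857.
The smallest integer exceeding 32.857 is 33, and checking k=33: (40)/(43) = 0.9302 > 0.93.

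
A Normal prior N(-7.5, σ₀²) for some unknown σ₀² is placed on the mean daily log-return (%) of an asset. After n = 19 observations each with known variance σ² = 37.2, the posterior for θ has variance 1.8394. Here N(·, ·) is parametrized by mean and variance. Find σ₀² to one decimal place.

Posterior precision equals prior precision plus data precision: 1/σ_n² = 1/σ₀² + n/σ².
So 1/σ₀² = 1/1.8394 − 19/37.2 = 0.543656 − 0.510753 = 0.032903.
Hence σ₀² = 1/0.032903 ≈ 30.4.

σ₀² = 30.4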